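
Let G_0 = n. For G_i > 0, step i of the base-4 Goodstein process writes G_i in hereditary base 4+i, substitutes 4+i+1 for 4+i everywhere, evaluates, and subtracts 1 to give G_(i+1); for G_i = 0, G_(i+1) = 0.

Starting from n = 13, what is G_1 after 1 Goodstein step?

(0) 13|_4 = 3·4 + 1 ↦ 3·5 + 1|_5 = 16 ⇒ 15
(1) 15|_5 = 3·5 ↦ 3·6|_6 = 18 ⇒ 17

15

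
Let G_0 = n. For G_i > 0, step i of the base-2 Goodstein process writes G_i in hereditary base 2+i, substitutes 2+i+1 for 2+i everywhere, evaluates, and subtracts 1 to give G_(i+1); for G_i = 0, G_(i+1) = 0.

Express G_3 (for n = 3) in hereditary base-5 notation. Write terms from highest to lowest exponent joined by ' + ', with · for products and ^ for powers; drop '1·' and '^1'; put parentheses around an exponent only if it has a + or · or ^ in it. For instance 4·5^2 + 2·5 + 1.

2

(0) 3|_2 = 2 + 1 ↦ 3 + 1|_3 = 4 ⇒ 3
(1) 3|_3 = 3 ↦ 4|_4 = 4 ⇒ 3
(2) 3|_4 = 3 ↦ 3|_5 = 3 ⇒ 2
(3) 2|_5 = 2 ↦ 2|_6 = 2 ⇒ 1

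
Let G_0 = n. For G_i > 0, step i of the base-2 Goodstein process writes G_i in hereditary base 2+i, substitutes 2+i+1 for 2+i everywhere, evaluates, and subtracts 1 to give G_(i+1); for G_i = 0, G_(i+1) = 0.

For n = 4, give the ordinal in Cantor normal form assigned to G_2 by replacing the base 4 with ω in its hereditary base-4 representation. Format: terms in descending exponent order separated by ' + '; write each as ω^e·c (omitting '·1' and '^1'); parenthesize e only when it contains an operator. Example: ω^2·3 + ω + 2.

ω^2·2 + ω·2 + 1

base 2: 4 = 2^2; at 3: 3^3 = 27; next = 26
base 3: 26 = 2·3^2 + 2·3 + 2; at 4: 2·4^2 + 2·4 + 2 = 42; next = 41
base 4: 41 = 2·4^2 + 2·4 + 1; at 5: 2·5^2 + 2·5 + 1 = 61; next = 60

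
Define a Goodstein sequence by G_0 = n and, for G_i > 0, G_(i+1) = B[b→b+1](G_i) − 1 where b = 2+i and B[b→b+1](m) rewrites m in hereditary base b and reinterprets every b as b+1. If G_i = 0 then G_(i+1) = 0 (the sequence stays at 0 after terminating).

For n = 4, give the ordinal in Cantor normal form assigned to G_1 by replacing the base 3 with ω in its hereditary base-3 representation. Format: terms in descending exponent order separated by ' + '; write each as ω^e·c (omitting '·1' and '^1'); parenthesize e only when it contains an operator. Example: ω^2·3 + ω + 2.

4 —HB2→ 2^2 —bump→ 3^3 = 27 —(−1)→ 26
26 —HB3→ 2·3^2 + 2·3 + 2 —bump→ 2·4^2 + 2·4 + 2 = 42 —(−1)→ 41

ω^2·2 + ω·2 + 2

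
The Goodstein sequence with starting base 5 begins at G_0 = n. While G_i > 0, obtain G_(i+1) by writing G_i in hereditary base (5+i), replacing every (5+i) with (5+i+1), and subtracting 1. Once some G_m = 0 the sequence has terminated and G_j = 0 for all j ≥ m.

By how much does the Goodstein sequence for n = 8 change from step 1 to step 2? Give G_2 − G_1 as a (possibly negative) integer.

base 5: 8 = 5 + 3; at 6: 6 + 3 = 9; next = 8
base 6: 8 = 6 + 2; at 7: 7 + 2 = 9; next = 8

0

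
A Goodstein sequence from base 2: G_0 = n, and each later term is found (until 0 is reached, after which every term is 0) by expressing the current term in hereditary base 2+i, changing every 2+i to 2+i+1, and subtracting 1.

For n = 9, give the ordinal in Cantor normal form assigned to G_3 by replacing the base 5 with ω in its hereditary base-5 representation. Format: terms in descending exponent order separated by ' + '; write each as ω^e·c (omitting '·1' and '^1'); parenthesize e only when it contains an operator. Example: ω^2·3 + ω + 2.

[0] 9 ≡ 2^(2 + 1) + 1 (base 2). Lift 3: 82. −1: 81.
[1] 81 ≡ 3^(3 + 1) (base 3). Lift 4: 1024. −1: 1023.
[2] 1023 ≡ 3·4^4 + 3·4^3 + 3·4^2 + 3·4 + 3 (base 4). Lift 5: 9843. −1: 9842.
[3] 9842 ≡ 3·5^5 + 3·5^3 + 3·5^2 + 3·5 + 2 (base 5). Lift 6: 140744. −1: 140743.

ω^ω·3 + ω^3·3 + ω^2·3 + ω·3 + 2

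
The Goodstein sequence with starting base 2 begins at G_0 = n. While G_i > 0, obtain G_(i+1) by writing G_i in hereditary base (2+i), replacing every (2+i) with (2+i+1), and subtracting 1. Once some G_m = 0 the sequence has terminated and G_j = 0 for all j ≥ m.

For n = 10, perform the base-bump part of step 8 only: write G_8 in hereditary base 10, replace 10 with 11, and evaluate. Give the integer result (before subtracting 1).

G_0=10  [base 2] 2^(2 + 1) + 2  →[2↦3]→  3^(3 + 1) + 3 = 84  −1 ⇒ G_1=83
G_1=83  [base 3] 3^(3 + 1) + 2  →[3↦4]→  4^(4 + 1) + 2 = 1026  −1 ⇒ G_2=1025
G_2=1025  [base 4] 4^(4 + 1) + 1  →[4↦5]→  5^(5 + 1) + 1 = 15626  −1 ⇒ G_3=15625
G_3=15625  [base 5] 5^(5 + 1)  →[5↦6]→  6^(6 + 1) = 279936  −1 ⇒ G_4=279935
G_4=279935  [base 6] 5·6^6 + 5·6^5 + 5·6^4 + 5·6^3 + 5·6^2 + 5·6 + 5  →[6↦7]→  5·7^7 + 5·7^5 + 5·7^4 + 5·7^3 + 5·7^2 + 5·7 + 5 = 4215755  −1 ⇒ G_5=4215754
G_5=4215754  [base 7] 5·7^7 + 5·7^5 + 5·7^4 + 5·7^3 + 5·7^2 + 5·7 + 4  →[7↦8]→  5·8^8 + 5·8^5 + 5·8^4 + 5·8^3 + 5·8^2 + 5·8 + 4 = 84073324  −1 ⇒ G_6=84073323
G_6=84073323  [base 8] 5·8^8 + 5·8^5 + 5·8^4 + 5·8^3 + 5·8^2 + 5·8 + 3  →[8↦9]→  5·9^9 + 5·9^5 + 5·9^4 + 5·9^3 + 5·9^2 + 5·9 + 3 = 1937434593  −1 ⇒ G_7=1937434592
G_7=1937434592  [base 9] 5·9^9 + 5·9^5 + 5·9^4 + 5·9^3 + 5·9^2 + 5·9 + 2  →[9↦10]→  5·10^10 + 5·10^5 + 5·10^4 + 5·10^3 + 5·10^2 + 5·10 + 2 = 50000555552  −1 ⇒ G_8=50000555551
G_8=50000555551  [base 10] 5·10^10 + 5·10^5 + 5·10^4 + 5·10^3 + 5·10^2 + 5·10 + 1  →[10↦11]→  5·11^11 + 5·11^5 + 5·11^4 + 5·11^3 + 5·11^2 + 5·11 + 1 = 1426559238831  −1 ⇒ G_9=1426559238830

1426559238831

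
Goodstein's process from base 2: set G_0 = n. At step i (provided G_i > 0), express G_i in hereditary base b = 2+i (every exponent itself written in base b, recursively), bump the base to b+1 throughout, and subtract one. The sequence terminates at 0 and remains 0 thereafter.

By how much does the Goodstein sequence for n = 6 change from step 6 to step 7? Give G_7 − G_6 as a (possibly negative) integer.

144904

G_0=6  [base 2] 2^2 + 2  →[2↦3]→  3^3 + 3 = 30  −1 ⇒ G_1=29
G_1=29  [base 3] 3^3 + 2  →[3↦4]→  4^4 + 2 = 258  −1 ⇒ G_2=257
G_2=257  [base 4] 4^4 + 1  →[4↦5]→  5^5 + 1 = 3126  −1 ⇒ G_3=3125
G_3=3125  [base 5] 5^5  →[5↦6]→  6^6 = 46656  −1 ⇒ G_4=46655
G_4=46655  [base 6] 5·6^5 + 5·6^4 + 5·6^3 + 5·6^2 + 5·6 + 5  →[6↦7]→  5·7^5 + 5·7^4 + 5·7^3 + 5·7^2 + 5·7 + 5 = 98040  −1 ⇒ G_5=98039
G_5=98039  [base 7] 5·7^5 + 5·7^4 + 5·7^3 + 5·7^2 + 5·7 + 4  →[7↦8]→  5·8^5 + 5·8^4 + 5·8^3 + 5·8^2 + 5·8 + 4 = 187244  −1 ⇒ G_6=187243
G_6=187243  [base 8] 5·8^5 + 5·8^4 + 5·8^3 + 5·8^2 + 5·8 + 3  →[8↦9]→  5·9^5 + 5·9^4 + 5·9^3 + 5·9^2 + 5·9 + 3 = 332148  −1 ⇒ G_7=332147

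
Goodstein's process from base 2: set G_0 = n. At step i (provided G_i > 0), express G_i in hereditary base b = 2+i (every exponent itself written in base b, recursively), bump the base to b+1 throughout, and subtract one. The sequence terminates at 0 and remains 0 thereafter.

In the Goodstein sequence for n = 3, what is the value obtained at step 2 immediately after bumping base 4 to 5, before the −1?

3

base 2: 3 = 2 + 1; at 3: 3 + 1 = 4; next = 3
base 3: 3 = 3; at 4: 4 = 4; next = 3
base 4: 3 = 3; at 5: 3 = 3; next = 2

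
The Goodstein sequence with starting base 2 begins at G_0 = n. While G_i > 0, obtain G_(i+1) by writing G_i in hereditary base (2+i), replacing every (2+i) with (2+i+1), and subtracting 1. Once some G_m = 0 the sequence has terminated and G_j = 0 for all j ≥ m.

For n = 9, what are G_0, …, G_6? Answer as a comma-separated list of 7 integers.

[0] 9 ≡ 2^(2 + 1) + 1 (base 2). Lift 3: 82. −1: 81.
[1] 81 ≡ 3^(3 + 1) (base 3). Lift 4: 1024. −1: 1023.
[2] 1023 ≡ 3·4^4 + 3·4^3 + 3·4^2 + 3·4 + 3 (base 4). Lift 5: 9843. −1: 9842.
[3] 9842 ≡ 3·5^5 + 3·5^3 + 3·5^2 + 3·5 + 2 (base 5). Lift 6: 140744. −1: 140743.
[4] 140743 ≡ 3·6^6 + 3·6^3 + 3·6^2 + 3·6 + 1 (base 6). Lift 7: 2471827. −1: 2471826.
[5] 2471826 ≡ 3·7^7 + 3·7^3 + 3·7^2 + 3·7 (base 7). Lift 8: 50333400. −1: 50333399.

9, 81, 1023, 9842, 140743, 2471826, 50333399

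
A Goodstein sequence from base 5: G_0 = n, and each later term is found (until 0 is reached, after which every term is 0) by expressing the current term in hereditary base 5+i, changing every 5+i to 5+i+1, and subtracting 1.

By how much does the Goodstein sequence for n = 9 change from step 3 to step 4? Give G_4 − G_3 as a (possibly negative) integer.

9 —HB5→ 5 + 4 —bump→ 6 + 4 = 10 —(−1)→ 9
9 —HB6→ 6 + 3 —bump→ 7 + 3 = 10 —(−1)→ 9
9 —HB7→ 7 + 2 —bump→ 8 + 2 = 10 —(−1)→ 9
9 —HB8→ 8 + 1 —bump→ 9 + 1 = 10 —(−1)→ 9

0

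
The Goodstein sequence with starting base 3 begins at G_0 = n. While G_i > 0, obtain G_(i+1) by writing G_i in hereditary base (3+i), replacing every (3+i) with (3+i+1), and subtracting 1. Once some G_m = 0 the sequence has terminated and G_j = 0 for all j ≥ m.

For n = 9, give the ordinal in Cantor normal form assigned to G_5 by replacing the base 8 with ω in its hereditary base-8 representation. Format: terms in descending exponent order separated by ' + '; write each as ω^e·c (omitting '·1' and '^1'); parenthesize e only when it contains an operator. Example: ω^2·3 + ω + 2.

base 3: 9 = 3^2; at 4: 4^2 = 16; next = 15
base 4: 15 = 3·4 + 3; at 5: 3·5 + 3 = 18; next = 17
base 5: 17 = 3·5 + 2; at 6: 3·6 + 2 = 20; next = 19
base 6: 19 = 3·6 + 1; at 7: 3·7 + 1 = 22; next = 21
base 7: 21 = 3·7; at 8: 3·8 = 24; next = 23

ω·2 + 7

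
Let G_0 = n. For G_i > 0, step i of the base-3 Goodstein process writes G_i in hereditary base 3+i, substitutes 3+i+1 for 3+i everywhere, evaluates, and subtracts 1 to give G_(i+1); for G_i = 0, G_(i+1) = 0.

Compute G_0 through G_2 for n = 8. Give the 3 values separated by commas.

base 3: 8 = 2·3 + 2; at 4: 2·4 + 2 = 10; next = 9
base 4: 9 = 2·4 + 1; at 5: 2·5 + 1 = 11; next = 10

8, 9, 10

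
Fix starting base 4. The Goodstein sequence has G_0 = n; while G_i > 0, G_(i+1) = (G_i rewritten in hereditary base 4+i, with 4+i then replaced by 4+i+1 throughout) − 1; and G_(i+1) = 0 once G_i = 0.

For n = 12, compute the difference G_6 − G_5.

G_0 = 12. HB_4(12) = 3·4. Bump = 15. G_1 = 14.
G_1 = 14. HB_5(14) = 2·5 + 4. Bump = 16. G_2 = 15.
G_2 = 15. HB_6(15) = 2·6 + 3. Bump = 17. G_3 = 16.
G_3 = 16. HB_7(16) = 2·7 + 2. Bump = 18. G_4 = 17.
G_4 = 17. HB_8(17) = 2·8 + 1. Bump = 19. G_5 = 18.
G_5 = 18. HB_9(18) = 2·9. Bump = 20. G_6 = 19.

1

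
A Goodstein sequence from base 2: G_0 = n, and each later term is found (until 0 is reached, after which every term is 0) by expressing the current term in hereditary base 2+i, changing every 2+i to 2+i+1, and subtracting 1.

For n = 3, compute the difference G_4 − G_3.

-1

[0] 3 ≡ 2 + 1 (base 2). Lift 3: 4. −1: 3.
[1] 3 ≡ 3 (base 3). Lift 4: 4. −1: 3.
[2] 3 ≡ 3 (base 4). Lift 5: 3. −1: 2.
[3] 2 ≡ 2 (base 5). Lift 6: 2. −1: 1.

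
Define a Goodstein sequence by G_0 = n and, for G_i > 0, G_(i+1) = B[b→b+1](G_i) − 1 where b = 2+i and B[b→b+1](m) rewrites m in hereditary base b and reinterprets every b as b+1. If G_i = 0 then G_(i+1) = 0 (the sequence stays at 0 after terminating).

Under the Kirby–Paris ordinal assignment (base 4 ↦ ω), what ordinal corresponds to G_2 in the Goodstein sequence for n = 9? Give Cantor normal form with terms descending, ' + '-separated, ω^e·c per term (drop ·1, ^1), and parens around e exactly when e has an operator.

ω^ω·3 + ω^3·3 + ω^2·3 + ω·3 + 3

9 —HB2→ 2^(2 + 1) + 1 —bump→ 3^(3 + 1) + 1 = 82 —(−1)→ 81
81 —HB3→ 3^(3 + 1) —bump→ 4^(4 + 1) = 1024 —(−1)→ 1023
1023 —HB4→ 3·4^4 + 3·4^3 + 3·4^2 + 3·4 + 3 —bump→ 3·5^5 + 3·5^3 + 3·5^2 + 3·5 + 3 = 9843 —(−1)→ 9842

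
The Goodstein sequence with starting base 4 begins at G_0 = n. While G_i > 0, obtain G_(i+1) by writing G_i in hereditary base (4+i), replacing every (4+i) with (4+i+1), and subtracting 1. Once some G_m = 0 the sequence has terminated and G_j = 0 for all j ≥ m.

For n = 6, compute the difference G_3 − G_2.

0

6 —HB4→ 4 + 2 —bump→ 5 + 2 = 7 —(−1)→ 6
6 —HB5→ 5 + 1 —bump→ 6 + 1 = 7 —(−1)→ 6
6 —HB6→ 6 —bump→ 7 = 7 —(−1)→ 6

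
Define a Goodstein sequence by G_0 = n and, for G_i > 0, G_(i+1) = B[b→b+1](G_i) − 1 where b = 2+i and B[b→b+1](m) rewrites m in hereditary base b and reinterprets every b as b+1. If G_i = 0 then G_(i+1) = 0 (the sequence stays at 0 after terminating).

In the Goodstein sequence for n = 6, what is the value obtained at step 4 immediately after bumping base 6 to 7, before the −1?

(0) 6|_2 = 2^2 + 2 ↦ 3^3 + 3|_3 = 30 ⇒ 29
(1) 29|_3 = 3^3 + 2 ↦ 4^4 + 2|_4 = 258 ⇒ 257
(2) 257|_4 = 4^4 + 1 ↦ 5^5 + 1|_5 = 3126 ⇒ 3125
(3) 3125|_5 = 5^5 ↦ 6^6|_6 = 46656 ⇒ 46655
(4) 46655|_6 = 5·6^5 + 5·6^4 + 5·6^3 + 5·6^2 + 5·6 + 5 ↦ 5·7^5 + 5·7^4 + 5·7^3 + 5·7^2 + 5·7 + 5|_7 = 98040 ⇒ 98039

98040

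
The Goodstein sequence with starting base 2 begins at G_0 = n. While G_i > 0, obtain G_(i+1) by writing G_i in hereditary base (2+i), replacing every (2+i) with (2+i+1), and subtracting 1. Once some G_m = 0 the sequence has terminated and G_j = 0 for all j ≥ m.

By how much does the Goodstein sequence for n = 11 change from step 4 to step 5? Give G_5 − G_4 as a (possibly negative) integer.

5484864

base 2: 11 = 2^(2 + 1) + 2 + 1; at 3: 3^(3 + 1) + 3 + 1 = 85; next = 84
base 3: 84 = 3^(3 + 1) + 3; at 4: 4^(4 + 1) + 4 = 1028; next = 1027
base 4: 1027 = 4^(4 + 1) + 3; at 5: 5^(5 + 1) + 3 = 15628; next = 15627
base 5: 15627 = 5^(5 + 1) + 2; at 6: 6^(6 + 1) + 2 = 279938; next = 279937
base 6: 279937 = 6^(6 + 1) + 1; at 7: 7^(7 + 1) + 1 = 5764802; next = 5764801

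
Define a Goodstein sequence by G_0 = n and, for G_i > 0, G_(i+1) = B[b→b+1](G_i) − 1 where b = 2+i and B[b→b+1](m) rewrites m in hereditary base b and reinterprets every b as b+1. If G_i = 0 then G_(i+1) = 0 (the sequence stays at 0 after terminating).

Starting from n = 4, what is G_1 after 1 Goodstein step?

4 —HB2→ 2^2 —bump→ 3^3 = 27 —(−1)→ 26
26 —HB3→ 2·3^2 + 2·3 + 2 —bump→ 2·4^2 + 2·4 + 2 = 42 —(−1)→ 41

26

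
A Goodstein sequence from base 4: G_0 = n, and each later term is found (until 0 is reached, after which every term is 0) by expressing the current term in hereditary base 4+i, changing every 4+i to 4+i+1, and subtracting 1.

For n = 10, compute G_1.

10 —HB4→ 2·4 + 2 —bump→ 2·5 + 2 = 12 —(−1)→ 11
11 —HB5→ 2·5 + 1 —bump→ 2·6 + 1 = 13 —(−1)→ 12

11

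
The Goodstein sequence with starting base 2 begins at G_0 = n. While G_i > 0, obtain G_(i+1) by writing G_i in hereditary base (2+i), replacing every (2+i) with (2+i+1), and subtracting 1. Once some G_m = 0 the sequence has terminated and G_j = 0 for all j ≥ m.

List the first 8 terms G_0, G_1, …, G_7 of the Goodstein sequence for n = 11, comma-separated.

base 2: 11 = 2^(2 + 1) + 2 + 1; at 3: 3^(3 + 1) + 3 + 1 = 85; next = 84
base 3: 84 = 3^(3 + 1) + 3; at 4: 4^(4 + 1) + 4 = 1028; next = 1027
base 4: 1027 = 4^(4 + 1) + 3; at 5: 5^(5 + 1) + 3 = 15628; next = 15627
base 5: 15627 = 5^(5 + 1) + 2; at 6: 6^(6 + 1) + 2 = 279938; next = 279937
base 6: 279937 = 6^(6 + 1) + 1; at 7: 7^(7 + 1) + 1 = 5764802; next = 5764801
base 7: 5764801 = 7^(7 + 1); at 8: 8^(8 + 1) = 134217728; next = 134217727
base 8: 134217727 = 7·8^8 + 7·8^7 + 7·8^6 + 7·8^5 + 7·8^4 + 7·8^3 + 7·8^2 + 7·8 + 7; at 9: 7·9^9 + 7·9^7 + 7·9^6 + 7·9^5 + 7·9^4 + 7·9^3 + 7·9^2 + 7·9 + 7 = 2749609303; next = 2749609302

11, 84, 1027, 15627, 279937, 5764801, 134217727, 2749609302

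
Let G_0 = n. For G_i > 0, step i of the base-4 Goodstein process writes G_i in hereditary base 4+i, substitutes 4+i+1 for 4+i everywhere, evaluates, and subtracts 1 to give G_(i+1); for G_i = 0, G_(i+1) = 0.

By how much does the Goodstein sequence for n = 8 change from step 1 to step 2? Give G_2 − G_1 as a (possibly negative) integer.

G_0 = 8. HB_4(8) = 2·4. Bump = 10. G_1 = 9.
G_1 = 9. HB_5(9) = 5 + 4. Bump = 10. G_2 = 9.

0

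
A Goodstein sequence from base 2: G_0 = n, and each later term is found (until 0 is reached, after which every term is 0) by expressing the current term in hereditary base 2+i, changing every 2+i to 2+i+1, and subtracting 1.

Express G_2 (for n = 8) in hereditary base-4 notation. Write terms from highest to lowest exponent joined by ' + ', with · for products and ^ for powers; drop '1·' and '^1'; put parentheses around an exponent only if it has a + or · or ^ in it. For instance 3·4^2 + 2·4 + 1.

2·4^4 + 2·4^2 + 2·4 + 1

G_0 = 8. HB_2(8) = 2^(2 + 1). Bump = 81. G_1 = 80.
G_1 = 80. HB_3(80) = 2·3^3 + 2·3^2 + 2·3 + 2. Bump = 554. G_2 = 553.
G_2 = 553. HB_4(553) = 2·4^4 + 2·4^2 + 2·4 + 1. Bump = 6311. G_3 = 6310.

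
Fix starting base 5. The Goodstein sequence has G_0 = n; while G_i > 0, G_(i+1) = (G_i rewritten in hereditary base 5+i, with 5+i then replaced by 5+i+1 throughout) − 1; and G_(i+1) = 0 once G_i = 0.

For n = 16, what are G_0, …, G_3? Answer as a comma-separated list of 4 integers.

16, 18, 20, 21

base 5: 16 = 3·5 + 1; at 6: 3·6 + 1 = 19; next = 18
base 6: 18 = 3·6; at 7: 3·7 = 21; next = 20
base 7: 20 = 2·7 + 6; at 8: 2·8 + 6 = 22; next = 21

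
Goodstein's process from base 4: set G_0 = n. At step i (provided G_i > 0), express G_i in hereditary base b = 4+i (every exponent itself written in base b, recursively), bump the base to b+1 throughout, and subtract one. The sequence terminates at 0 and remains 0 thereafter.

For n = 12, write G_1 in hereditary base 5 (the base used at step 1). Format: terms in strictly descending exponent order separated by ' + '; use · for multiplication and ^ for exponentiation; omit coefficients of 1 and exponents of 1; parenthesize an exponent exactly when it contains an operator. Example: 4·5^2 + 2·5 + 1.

2·5 + 4

step 0: 12 = 3·4; sub 5 for 4: 3·5; = 15; G_1 = 15−1 = 14
step 1: 14 = 2·5 + 4; sub 6 for 5: 2·6 + 4; = 16; G_2 = 16−1 = 15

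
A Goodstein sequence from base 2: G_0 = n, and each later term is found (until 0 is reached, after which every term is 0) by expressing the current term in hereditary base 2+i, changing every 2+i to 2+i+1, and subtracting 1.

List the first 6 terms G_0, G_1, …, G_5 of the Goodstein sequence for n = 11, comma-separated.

(0) 11|_2 = 2^(2 + 1) + 2 + 1 ↦ 3^(3 + 1) + 3 + 1|_3 = 85 ⇒ 84
(1) 84|_3 = 3^(3 + 1) + 3 ↦ 4^(4 + 1) + 4|_4 = 1028 ⇒ 1027
(2) 1027|_4 = 4^(4 + 1) + 3 ↦ 5^(5 + 1) + 3|_5 = 15628 ⇒ 15627
(3) 15627|_5 = 5^(5 + 1) + 2 ↦ 6^(6 + 1) + 2|_6 = 279938 ⇒ 279937
(4) 279937|_6 = 6^(6 + 1) + 1 ↦ 7^(7 + 1) + 1|_7 = 5764802 ⇒ 5764801

11, 84, 1027, 15627, 279937, 5764801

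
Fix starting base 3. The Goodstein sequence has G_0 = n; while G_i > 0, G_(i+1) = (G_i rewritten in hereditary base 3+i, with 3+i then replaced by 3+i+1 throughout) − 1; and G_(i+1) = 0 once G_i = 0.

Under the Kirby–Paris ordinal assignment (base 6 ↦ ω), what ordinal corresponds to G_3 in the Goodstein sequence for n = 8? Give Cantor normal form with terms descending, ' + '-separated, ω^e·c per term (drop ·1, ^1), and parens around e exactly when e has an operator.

ω + 5

G_0=8  [base 3] 2·3 + 2  →[3↦4]→  2·4 + 2 = 10  −1 ⇒ G_1=9
G_1=9  [base 4] 2·4 + 1  →[4↦5]→  2·5 + 1 = 11  −1 ⇒ G_2=10
G_2=10  [base 5] 2·5  →[5↦6]→  2·6 = 12  −1 ⇒ G_3=11
G_3=11  [base 6] 6 + 5  →[6↦7]→  7 + 5 = 12  −1 ⇒ G_4=11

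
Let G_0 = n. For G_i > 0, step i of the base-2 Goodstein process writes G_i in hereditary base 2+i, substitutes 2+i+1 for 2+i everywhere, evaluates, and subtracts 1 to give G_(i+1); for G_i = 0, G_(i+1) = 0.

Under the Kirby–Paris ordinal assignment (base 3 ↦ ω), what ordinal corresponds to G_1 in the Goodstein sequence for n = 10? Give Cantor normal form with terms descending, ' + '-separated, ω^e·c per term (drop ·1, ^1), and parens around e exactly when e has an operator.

step 0: 10 = 2^(2 + 1) + 2; sub 3 for 2: 3^(3 + 1) + 3; = 84; G_1 = 84−1 = 83
step 1: 83 = 3^(3 + 1) + 2; sub 4 for 3: 4^(4 + 1) + 2; = 1026; G_2 = 1026−1 = 1025

ω^(ω + 1) + 2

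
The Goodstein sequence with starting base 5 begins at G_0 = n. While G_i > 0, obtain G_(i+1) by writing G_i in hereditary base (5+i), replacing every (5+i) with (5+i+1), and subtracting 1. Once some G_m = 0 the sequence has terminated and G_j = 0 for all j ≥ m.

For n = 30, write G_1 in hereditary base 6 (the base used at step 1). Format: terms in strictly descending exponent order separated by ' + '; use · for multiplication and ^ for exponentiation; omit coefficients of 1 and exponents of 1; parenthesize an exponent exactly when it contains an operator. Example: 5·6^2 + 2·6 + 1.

G_0=30  [base 5] 5^2 + 5  →[5↦6]→  6^2 + 6 = 42  −1 ⇒ G_1=41
G_1=41  [base 6] 6^2 + 5  →[6↦7]→  7^2 + 5 = 54  −1 ⇒ G_2=53

6^2 + 5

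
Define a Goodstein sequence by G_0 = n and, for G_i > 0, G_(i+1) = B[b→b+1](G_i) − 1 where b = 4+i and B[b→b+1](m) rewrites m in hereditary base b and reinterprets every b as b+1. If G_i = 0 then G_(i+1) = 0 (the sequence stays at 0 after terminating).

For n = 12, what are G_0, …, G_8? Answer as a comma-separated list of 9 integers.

12, 14, 15, 16, 17, 18, 19, 19, 19

[0] 12 ≡ 3·4 (base 4). Lift 5: 15. −1: 14.
[1] 14 ≡ 2·5 + 4 (base 5). Lift 6: 16. −1: 15.
[2] 15 ≡ 2·6 + 3 (base 6). Lift 7: 17. −1: 16.
[3] 16 ≡ 2·7 + 2 (base 7). Lift 8: 18. −1: 17.
[4] 17 ≡ 2·8 + 1 (base 8). Lift 9: 19. −1: 18.
[5] 18 ≡ 2·9 (base 9). Lift 10: 20. −1: 19.
[6] 19 ≡ 10 + 9 (base 10). Lift 11: 20. −1: 19.
[7] 19 ≡ 11 + 8 (base 11). Lift 12: 20. −1: 19.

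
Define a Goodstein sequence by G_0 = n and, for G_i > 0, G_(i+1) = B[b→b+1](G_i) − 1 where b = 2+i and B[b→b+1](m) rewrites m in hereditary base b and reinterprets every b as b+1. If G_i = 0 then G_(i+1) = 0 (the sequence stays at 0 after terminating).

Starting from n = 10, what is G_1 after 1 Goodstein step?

83

G_0=10  [base 2] 2^(2 + 1) + 2  →[2↦3]→  3^(3 + 1) + 3 = 84  −1 ⇒ G_1=83
G_1=83  [base 3] 3^(3 + 1) + 2  →[3↦4]→  4^(4 + 1) + 2 = 1026  −1 ⇒ G_2=1025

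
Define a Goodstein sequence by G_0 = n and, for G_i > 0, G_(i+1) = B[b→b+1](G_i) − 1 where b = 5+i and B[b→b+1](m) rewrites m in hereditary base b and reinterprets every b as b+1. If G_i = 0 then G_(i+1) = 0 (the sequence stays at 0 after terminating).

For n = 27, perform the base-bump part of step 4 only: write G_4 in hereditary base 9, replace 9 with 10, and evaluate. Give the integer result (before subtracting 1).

76

base 5: 27 = 5^2 + 2; at 6: 6^2 + 2 = 38; next = 37
base 6: 37 = 6^2 + 1; at 7: 7^2 + 1 = 50; next = 49
base 7: 49 = 7^2; at 8: 8^2 = 64; next = 63
base 8: 63 = 7·8 + 7; at 9: 7·9 + 7 = 70; next = 69
base 9: 69 = 7·9 + 6; at 10: 7·10 + 6 = 76; next = 75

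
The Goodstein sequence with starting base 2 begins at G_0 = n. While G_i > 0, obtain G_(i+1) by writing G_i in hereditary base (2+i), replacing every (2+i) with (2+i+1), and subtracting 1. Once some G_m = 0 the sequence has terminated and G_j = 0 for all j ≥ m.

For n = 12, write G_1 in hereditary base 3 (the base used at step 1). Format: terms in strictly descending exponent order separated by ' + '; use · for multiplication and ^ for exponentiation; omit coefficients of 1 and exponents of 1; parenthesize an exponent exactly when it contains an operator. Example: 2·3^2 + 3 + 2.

12 —HB2→ 2^(2 + 1) + 2^2 —bump→ 3^(3 + 1) + 3^3 = 108 —(−1)→ 107
107 —HB3→ 3^(3 + 1) + 2·3^2 + 2·3 + 2 —bump→ 4^(4 + 1) + 2·4^2 + 2·4 + 2 = 1066 —(−1)→ 1065

3^(3 + 1) + 2·3^2 + 2·3 + 2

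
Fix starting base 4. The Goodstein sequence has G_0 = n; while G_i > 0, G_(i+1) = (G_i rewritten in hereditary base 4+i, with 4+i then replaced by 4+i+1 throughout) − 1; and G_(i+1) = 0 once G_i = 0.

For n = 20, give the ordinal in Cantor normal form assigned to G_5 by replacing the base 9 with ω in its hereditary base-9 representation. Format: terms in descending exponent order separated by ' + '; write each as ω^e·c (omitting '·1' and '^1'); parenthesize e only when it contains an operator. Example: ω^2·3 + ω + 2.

ω^2

base 4: 20 = 4^2 + 4; at 5: 5^2 + 5 = 30; next = 29
base 5: 29 = 5^2 + 4; at 6: 6^2 + 4 = 40; next = 39
base 6: 39 = 6^2 + 3; at 7: 7^2 + 3 = 52; next = 51
base 7: 51 = 7^2 + 2; at 8: 8^2 + 2 = 66; next = 65
base 8: 65 = 8^2 + 1; at 9: 9^2 + 1 = 82; next = 81
base 9: 81 = 9^2; at 10: 10^2 = 100; next = 99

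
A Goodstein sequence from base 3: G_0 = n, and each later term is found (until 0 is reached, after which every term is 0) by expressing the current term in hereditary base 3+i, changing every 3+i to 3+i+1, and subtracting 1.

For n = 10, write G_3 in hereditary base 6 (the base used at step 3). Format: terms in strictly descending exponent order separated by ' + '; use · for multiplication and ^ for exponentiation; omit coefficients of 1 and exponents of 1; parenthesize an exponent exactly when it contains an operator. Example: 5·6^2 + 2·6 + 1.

base 3: 10 = 3^2 + 1; at 4: 4^2 + 1 = 17; next = 16
base 4: 16 = 4^2; at 5: 5^2 = 25; next = 24
base 5: 24 = 4·5 + 4; at 6: 4·6 + 4 = 28; next = 27
base 6: 27 = 4·6 + 3; at 7: 4·7 + 3 = 31; next = 30

4·6 + 3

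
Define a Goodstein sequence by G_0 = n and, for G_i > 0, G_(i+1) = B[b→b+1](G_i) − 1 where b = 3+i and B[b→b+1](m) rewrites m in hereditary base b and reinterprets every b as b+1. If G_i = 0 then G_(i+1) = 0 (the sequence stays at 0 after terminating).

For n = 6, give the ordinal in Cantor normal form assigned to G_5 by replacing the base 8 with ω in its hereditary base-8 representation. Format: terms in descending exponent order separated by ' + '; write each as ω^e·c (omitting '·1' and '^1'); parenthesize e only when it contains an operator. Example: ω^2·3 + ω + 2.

7

base 3: 6 = 2·3; at 4: 2·4 = 8; next = 7
base 4: 7 = 4 + 3; at 5: 5 + 3 = 8; next = 7
base 5: 7 = 5 + 2; at 6: 6 + 2 = 8; next = 7
base 6: 7 = 6 + 1; at 7: 7 + 1 = 8; next = 7
base 7: 7 = 7; at 8: 8 = 8; next = 7
base 8: 7 = 7; at 9: 7 = 7; next = 6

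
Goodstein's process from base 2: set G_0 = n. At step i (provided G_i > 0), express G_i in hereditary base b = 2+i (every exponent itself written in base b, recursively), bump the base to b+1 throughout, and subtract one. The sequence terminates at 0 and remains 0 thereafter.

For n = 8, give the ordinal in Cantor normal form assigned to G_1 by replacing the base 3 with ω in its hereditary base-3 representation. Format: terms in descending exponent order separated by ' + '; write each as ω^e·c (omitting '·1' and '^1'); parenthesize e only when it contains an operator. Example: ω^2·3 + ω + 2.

ω^ω·2 + ω^2·2 + ω·2 + 2

8 —HB2→ 2^(2 + 1) —bump→ 3^(3 + 1) = 81 —(−1)→ 80
80 —HB3→ 2·3^3 + 2·3^2 + 2·3 + 2 —bump→ 2·4^4 + 2·4^2 + 2·4 + 2 = 554 —(−1)→ 553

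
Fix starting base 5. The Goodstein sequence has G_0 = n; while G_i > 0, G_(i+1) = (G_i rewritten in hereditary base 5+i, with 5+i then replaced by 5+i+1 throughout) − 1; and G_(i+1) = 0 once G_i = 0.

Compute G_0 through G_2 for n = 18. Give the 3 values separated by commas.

18, 20, 22

[0] 18 ≡ 3·5 + 3 (base 5). Lift 6: 21. −1: 20.
[1] 20 ≡ 3·6 + 2 (base 6). Lift 7: 23. −1: 22.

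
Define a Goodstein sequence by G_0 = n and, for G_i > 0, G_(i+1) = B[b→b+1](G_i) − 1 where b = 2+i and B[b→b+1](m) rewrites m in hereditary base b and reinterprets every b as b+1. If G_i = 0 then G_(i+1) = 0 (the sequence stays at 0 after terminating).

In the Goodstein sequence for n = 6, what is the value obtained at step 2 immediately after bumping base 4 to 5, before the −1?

3126

(0) 6|_2 = 2^2 + 2 ↦ 3^3 + 3|_3 = 30 ⇒ 29
(1) 29|_3 = 3^3 + 2 ↦ 4^4 + 2|_4 = 258 ⇒ 257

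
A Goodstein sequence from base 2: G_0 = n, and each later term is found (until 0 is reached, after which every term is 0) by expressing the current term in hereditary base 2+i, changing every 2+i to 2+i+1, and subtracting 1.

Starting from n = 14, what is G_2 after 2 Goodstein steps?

14 —HB2→ 2^(2 + 1) + 2^2 + 2 —bump→ 3^(3 + 1) + 3^3 + 3 = 111 —(−1)→ 110
110 —HB3→ 3^(3 + 1) + 3^3 + 2 —bump→ 4^(4 + 1) + 4^4 + 2 = 1282 —(−1)→ 1281
1281 —HB4→ 4^(4 + 1) + 4^4 + 1 —bump→ 5^(5 + 1) + 5^5 + 1 = 18751 —(−1)→ 18750

1281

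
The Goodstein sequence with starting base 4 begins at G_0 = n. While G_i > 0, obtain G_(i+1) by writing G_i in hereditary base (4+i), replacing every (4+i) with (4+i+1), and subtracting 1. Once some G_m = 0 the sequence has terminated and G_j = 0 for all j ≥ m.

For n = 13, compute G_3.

18

i=0: 13 = 3·4 + 1 (b=4); 4→5: 3·5 + 1 = 16; 16−1 = 15
i=1: 15 = 3·5 (b=5); 5→6: 3·6 = 18; 18−1 = 17
i=2: 17 = 2·6 + 5 (b=6); 6→7: 2·7 + 5 = 19; 19−1 = 18
i=3: 18 = 2·7 + 4 (b=7); 7→8: 2·8 + 4 = 20; 20−1 = 19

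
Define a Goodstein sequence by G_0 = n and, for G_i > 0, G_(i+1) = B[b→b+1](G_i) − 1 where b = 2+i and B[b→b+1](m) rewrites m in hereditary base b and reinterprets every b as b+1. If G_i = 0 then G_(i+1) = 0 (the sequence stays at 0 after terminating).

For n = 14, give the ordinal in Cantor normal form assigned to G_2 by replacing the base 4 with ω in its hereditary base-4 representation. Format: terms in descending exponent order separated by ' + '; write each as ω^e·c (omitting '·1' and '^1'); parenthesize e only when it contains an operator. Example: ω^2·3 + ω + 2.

i=0: 14 = 2^(2 + 1) + 2^2 + 2 (b=2); 2→3: 3^(3 + 1) + 3^3 + 3 = 111; 111−1 = 110
i=1: 110 = 3^(3 + 1) + 3^3 + 2 (b=3); 3→4: 4^(4 + 1) + 4^4 + 2 = 1282; 1282−1 = 1281
i=2: 1281 = 4^(4 + 1) + 4^4 + 1 (b=4); 4→5: 5^(5 + 1) + 5^5 + 1 = 18751; 18751−1 = 18750

ω^(ω + 1) + ω^ω + 1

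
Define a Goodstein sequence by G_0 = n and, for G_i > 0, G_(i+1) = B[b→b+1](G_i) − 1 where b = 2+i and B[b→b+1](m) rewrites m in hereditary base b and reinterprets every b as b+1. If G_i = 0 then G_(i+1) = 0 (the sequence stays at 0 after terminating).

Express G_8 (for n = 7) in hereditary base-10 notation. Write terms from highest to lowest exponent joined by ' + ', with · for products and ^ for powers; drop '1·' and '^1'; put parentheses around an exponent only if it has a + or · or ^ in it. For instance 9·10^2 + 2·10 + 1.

i=0: 7 = 2^2 + 2 + 1 (b=2); 2→3: 3^3 + 3 + 1 = 31; 31−1 = 30
i=1: 30 = 3^3 + 3 (b=3); 3→4: 4^4 + 4 = 260; 260−1 = 259
i=2: 259 = 4^4 + 3 (b=4); 4→5: 5^5 + 3 = 3128; 3128−1 = 3127
i=3: 3127 = 5^5 + 2 (b=5); 5→6: 6^6 + 2 = 46658; 46658−1 = 46657
i=4: 46657 = 6^6 + 1 (b=6); 6→7: 7^7 + 1 = 823544; 823544−1 = 823543
i=5: 823543 = 7^7 (b=7); 7→8: 8^8 = 16777216; 16777216−1 = 16777215
i=6: 16777215 = 7·8^7 + 7·8^6 + 7·8^5 + 7·8^4 + 7·8^3 + 7·8^2 + 7·8 + 7 (b=8); 8→9: 7·9^7 + 7·9^6 + 7·9^5 + 7·9^4 + 7·9^3 + 7·9^2 + 7·9 + 7 = 37665880; 37665880−1 = 37665879
i=7: 37665879 = 7·9^7 + 7·9^6 + 7·9^5 + 7·9^4 + 7·9^3 + 7·9^2 + 7·9 + 6 (b=9); 9→10: 7·10^7 + 7·10^6 + 7·10^5 + 7·10^4 + 7·10^3 + 7·10^2 + 7·10 + 6 = 77777776; 77777776−1 = 77777775

7·10^7 + 7·10^6 + 7·10^5 + 7·10^4 + 7·10^3 + 7·10^2 + 7·10 + 5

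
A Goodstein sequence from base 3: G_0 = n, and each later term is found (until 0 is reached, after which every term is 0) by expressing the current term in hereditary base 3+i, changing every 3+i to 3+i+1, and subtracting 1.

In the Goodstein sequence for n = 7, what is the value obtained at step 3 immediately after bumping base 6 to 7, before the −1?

10

[0] 7 ≡ 2·3 + 1 (base 3). Lift 4: 9. −1: 8.
[1] 8 ≡ 2·4 (base 4). Lift 5: 10. −1: 9.
[2] 9 ≡ 5 + 4 (base 5). Lift 6: 10. −1: 9.
[3] 9 ≡ 6 + 3 (base 6). Lift 7: 10. −1: 9.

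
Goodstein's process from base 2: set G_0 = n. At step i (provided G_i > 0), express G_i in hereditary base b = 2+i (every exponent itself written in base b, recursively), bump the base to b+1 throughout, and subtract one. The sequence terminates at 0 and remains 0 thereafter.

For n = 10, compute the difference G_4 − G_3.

10 —HB2→ 2^(2 + 1) + 2 —bump→ 3^(3 + 1) + 3 = 84 —(−1)→ 83
83 —HB3→ 3^(3 + 1) + 2 —bump→ 4^(4 + 1) + 2 = 1026 —(−1)→ 1025
1025 —HB4→ 4^(4 + 1) + 1 —bump→ 5^(5 + 1) + 1 = 15626 —(−1)→ 15625
15625 —HB5→ 5^(5 + 1) —bump→ 6^(6 + 1) = 279936 —(−1)→ 279935

264310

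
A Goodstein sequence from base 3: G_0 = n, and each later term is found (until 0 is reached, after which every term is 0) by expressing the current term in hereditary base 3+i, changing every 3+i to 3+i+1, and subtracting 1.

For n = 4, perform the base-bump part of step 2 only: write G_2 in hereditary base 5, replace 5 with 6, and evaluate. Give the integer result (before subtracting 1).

4 —HB3→ 3 + 1 —bump→ 4 + 1 = 5 —(−1)→ 4
4 —HB4→ 4 —bump→ 5 = 5 —(−1)→ 4
4 —HB5→ 4 —bump→ 4 = 4 —(−1)→ 3

4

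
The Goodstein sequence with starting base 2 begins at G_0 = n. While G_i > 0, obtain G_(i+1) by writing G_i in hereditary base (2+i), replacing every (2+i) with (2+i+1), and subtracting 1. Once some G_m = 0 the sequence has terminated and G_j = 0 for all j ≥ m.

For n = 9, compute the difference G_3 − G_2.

base 2: 9 = 2^(2 + 1) + 1; at 3: 3^(3 + 1) + 1 = 82; next = 81
base 3: 81 = 3^(3 + 1); at 4: 4^(4 + 1) = 1024; next = 1023
base 4: 1023 = 3·4^4 + 3·4^3 + 3·4^2 + 3·4 + 3; at 5: 3·5^5 + 3·5^3 + 3·5^2 + 3·5 + 3 = 9843; next = 9842

8819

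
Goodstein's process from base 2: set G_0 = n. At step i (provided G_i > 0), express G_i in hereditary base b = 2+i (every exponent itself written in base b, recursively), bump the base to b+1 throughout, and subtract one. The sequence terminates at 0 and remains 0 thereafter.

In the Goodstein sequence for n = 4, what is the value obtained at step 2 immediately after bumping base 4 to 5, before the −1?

base 2: 4 = 2^2; at 3: 3^3 = 27; next = 26
base 3: 26 = 2·3^2 + 2·3 + 2; at 4: 2·4^2 + 2·4 + 2 = 42; next = 41
base 4: 41 = 2·4^2 + 2·4 + 1; at 5: 2·5^2 + 2·5 + 1 = 61; next = 60

61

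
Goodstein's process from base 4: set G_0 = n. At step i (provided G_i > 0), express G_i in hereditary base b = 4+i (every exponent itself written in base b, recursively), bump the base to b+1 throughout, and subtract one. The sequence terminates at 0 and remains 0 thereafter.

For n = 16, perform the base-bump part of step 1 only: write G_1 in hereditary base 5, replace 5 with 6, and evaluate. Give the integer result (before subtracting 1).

28

G_0=16  [base 4] 4^2  →[4↦5]→  5^2 = 25  −1 ⇒ G_1=24
G_1=24  [base 5] 4·5 + 4  →[5↦6]→  4·6 + 4 = 28  −1 ⇒ G_2=27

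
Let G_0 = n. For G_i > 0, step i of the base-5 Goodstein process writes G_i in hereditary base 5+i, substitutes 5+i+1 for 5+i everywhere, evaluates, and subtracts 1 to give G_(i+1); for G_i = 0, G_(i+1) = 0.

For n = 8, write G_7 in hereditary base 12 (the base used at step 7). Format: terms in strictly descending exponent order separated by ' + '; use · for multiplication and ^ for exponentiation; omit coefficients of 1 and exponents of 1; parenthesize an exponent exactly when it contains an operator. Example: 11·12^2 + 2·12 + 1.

5

base 5: 8 = 5 + 3; at 6: 6 + 3 = 9; next = 8
base 6: 8 = 6 + 2; at 7: 7 + 2 = 9; next = 8
base 7: 8 = 7 + 1; at 8: 8 + 1 = 9; next = 8
base 8: 8 = 8; at 9: 9 = 9; next = 8
base 9: 8 = 8; at 10: 8 = 8; next = 7
base 10: 7 = 7; at 11: 7 = 7; next = 6
base 11: 6 = 6; at 12: 6 = 6; next = 5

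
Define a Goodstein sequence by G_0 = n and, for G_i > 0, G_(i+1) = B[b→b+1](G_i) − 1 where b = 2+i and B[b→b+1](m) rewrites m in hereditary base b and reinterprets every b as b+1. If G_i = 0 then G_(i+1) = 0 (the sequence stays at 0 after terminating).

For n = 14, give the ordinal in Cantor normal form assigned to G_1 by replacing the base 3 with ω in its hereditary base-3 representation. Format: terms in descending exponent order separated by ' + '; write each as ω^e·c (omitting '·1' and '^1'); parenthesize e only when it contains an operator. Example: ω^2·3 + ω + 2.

step 0: 14 = 2^(2 + 1) + 2^2 + 2; sub 3 for 2: 3^(3 + 1) + 3^3 + 3; = 111; G_1 = 111−1 = 110
step 1: 110 = 3^(3 + 1) + 3^3 + 2; sub 4 for 3: 4^(4 + 1) + 4^4 + 2; = 1282; G_2 = 1282−1 = 1281

ω^(ω + 1) + ω^ω + 2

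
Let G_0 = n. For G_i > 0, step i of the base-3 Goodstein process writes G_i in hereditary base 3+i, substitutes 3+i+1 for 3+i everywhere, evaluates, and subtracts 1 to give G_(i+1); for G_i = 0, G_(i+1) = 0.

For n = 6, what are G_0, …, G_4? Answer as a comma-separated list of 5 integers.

i=0: 6 = 2·3 (b=3); 3→4: 2·4 = 8; 8−1 = 7
i=1: 7 = 4 + 3 (b=4); 4→5: 5 + 3 = 8; 8−1 = 7
i=2: 7 = 5 + 2 (b=5); 5→6: 6 + 2 = 8; 8−1 = 7
i=3: 7 = 6 + 1 (b=6); 6→7: 7 + 1 = 8; 8−1 = 7

6, 7, 7, 7, 7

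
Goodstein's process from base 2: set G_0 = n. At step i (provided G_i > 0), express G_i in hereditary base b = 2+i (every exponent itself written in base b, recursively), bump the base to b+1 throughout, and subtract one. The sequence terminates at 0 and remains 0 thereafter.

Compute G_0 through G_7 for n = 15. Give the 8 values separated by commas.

15 —HB2→ 2^(2 + 1) + 2^2 + 2 + 1 —bump→ 3^(3 + 1) + 3^3 + 3 + 1 = 112 —(−1)→ 111
111 —HB3→ 3^(3 + 1) + 3^3 + 3 —bump→ 4^(4 + 1) + 4^4 + 4 = 1284 —(−1)→ 1283
1283 —HB4→ 4^(4 + 1) + 4^4 + 3 —bump→ 5^(5 + 1) + 5^5 + 3 = 18753 —(−1)→ 18752
18752 —HB5→ 5^(5 + 1) + 5^5 + 2 —bump→ 6^(6 + 1) + 6^6 + 2 = 326594 —(−1)→ 326593
326593 —HB6→ 6^(6 + 1) + 6^6 + 1 —bump→ 7^(7 + 1) + 7^7 + 1 = 6588345 —(−1)→ 6588344
6588344 —HB7→ 7^(7 + 1) + 7^7 —bump→ 8^(8 + 1) + 8^8 = 150994944 —(−1)→ 150994943
150994943 —HB8→ 8^(8 + 1) + 7·8^7 + 7·8^6 + 7·8^5 + 7·8^4 + 7·8^3 + 7·8^2 + 7·8 + 7 —bump→ 9^(9 + 1) + 7·9^7 + 7·9^6 + 7·9^5 + 7·9^4 + 7·9^3 + 7·9^2 + 7·9 + 7 = 3524450281 —(−1)→ 3524450280

15, 111, 1283, 18752, 326593, 6588344, 150994943, 3524450280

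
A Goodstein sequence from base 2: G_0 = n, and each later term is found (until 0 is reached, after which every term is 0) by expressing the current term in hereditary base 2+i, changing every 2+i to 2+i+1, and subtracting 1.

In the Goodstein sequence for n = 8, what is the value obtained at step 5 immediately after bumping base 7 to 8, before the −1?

33554572

G_0 = 8. HB_2(8) = 2^(2 + 1). Bump = 81. G_1 = 80.
G_1 = 80. HB_3(80) = 2·3^3 + 2·3^2 + 2·3 + 2. Bump = 554. G_2 = 553.
G_2 = 553. HB_4(553) = 2·4^4 + 2·4^2 + 2·4 + 1. Bump = 6311. G_3 = 6310.
G_3 = 6310. HB_5(6310) = 2·5^5 + 2·5^2 + 2·5. Bump = 93396. G_4 = 93395.
G_4 = 93395. HB_6(93395) = 2·6^6 + 2·6^2 + 6 + 5. Bump = 1647196. G_5 = 1647195.
G_5 = 1647195. HB_7(1647195) = 2·7^7 + 2·7^2 + 7 + 4. Bump = 33554572. G_6 = 33554571.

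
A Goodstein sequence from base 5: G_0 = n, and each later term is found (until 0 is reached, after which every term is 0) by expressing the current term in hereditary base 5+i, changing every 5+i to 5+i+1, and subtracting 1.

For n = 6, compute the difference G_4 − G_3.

-1

6 —HB5→ 5 + 1 —bump→ 6 + 1 = 7 —(−1)→ 6
6 —HB6→ 6 —bump→ 7 = 7 —(−1)→ 6
6 —HB7→ 6 —bump→ 6 = 6 —(−1)→ 5
5 —HB8→ 5 —bump→ 5 = 5 —(−1)→ 4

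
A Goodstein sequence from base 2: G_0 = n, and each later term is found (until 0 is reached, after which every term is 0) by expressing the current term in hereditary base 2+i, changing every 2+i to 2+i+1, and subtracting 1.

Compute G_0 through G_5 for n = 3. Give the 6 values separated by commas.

3, 3, 3, 2, 1, 0

i=0: 3 = 2 + 1 (b=2); 2→3: 3 + 1 = 4; 4−1 = 3
i=1: 3 = 3 (b=3); 3→4: 4 = 4; 4−1 = 3
i=2: 3 = 3 (b=4); 4→5: 3 = 3; 3−1 = 2
i=3: 2 = 2 (b=5); 5→6: 2 = 2; 2−1 = 1
i=4: 1 = 1 (b=6); 6→7: 1 = 1; 1−1 = 0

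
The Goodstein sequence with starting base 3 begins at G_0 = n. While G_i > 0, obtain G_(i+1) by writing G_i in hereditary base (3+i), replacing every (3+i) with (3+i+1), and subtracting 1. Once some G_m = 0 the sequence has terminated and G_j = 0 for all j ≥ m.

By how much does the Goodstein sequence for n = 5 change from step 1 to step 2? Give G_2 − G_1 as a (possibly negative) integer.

0

5 —HB3→ 3 + 2 —bump→ 4 + 2 = 6 —(−1)→ 5
5 —HB4→ 4 + 1 —bump→ 5 + 1 = 6 —(−1)→ 5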